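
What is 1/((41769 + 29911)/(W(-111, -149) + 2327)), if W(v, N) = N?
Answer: 1089/35840 ≈ 0.030385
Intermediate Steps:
1/((41769 + 29911)/(W(-111, -149) + 2327)) = 1/((41769 + 29911)/(-149 + 2327)) = 1/(71680/2178) = 1/(71680*(1/2178)) = 1/(35840/1089) = 1089/35840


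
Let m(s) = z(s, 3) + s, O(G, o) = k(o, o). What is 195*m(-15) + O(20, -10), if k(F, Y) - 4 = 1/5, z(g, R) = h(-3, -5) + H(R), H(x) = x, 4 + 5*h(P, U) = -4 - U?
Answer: -12264/5 ≈ -2452.8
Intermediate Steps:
h(P, U) = -8/5 - U/5 (h(P, U) = -⅘ + (-4 - U)/5 = -⅘ + (-⅘ - U/5) = -8/5 - U/5)
z(g, R) = -⅗ + R (z(g, R) = (-8/5 - ⅕*(-5)) + R = (-8/5 + 1) + R = -⅗ + R)
k(F, Y) = 21/5 (k(F, Y) = 4 + 1/5 = 4 + ⅕ = 21/5)
O(G, o) = 21/5
m(s) = 12/5 + s (m(s) = (-⅗ + 3) + s = 12/5 + s)
195*m(-15) + O(20, -10) = 195*(12/5 - 15) + 21/5 = 195*(-63/5) + 21/5 = -2457 + 21/5 = -12264/5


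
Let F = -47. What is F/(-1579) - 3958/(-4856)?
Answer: 3238957/3833812 ≈ 0.84484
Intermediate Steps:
F/(-1579) - 3958/(-4856) = -47/(-1579) - 3958/(-4856) = -47*(-1/1579) - 3958*(-1/4856) = 47/1579 + 1979/2428 = 3238957/3833812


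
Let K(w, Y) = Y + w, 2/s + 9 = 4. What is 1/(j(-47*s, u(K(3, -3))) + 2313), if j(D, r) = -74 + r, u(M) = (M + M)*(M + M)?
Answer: 1/2239 ≈ 0.00044663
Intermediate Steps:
s = -⅖ (s = 2/(-9 + 4) = 2/(-5) = 2*(-⅕) = -⅖ ≈ -0.40000)
u(M) = 4*M² (u(M) = (2*M)*(2*M) = 4*M²)
1/(j(-47*s, u(K(3, -3))) + 2313) = 1/((-74 + 4*(-3 + 3)²) + 2313) = 1/((-74 + 4*0²) + 2313) = 1/((-74 + 4*0) + 2313) = 1/((-74 + 0) + 2313) = 1/(-74 + 2313) = 1/2239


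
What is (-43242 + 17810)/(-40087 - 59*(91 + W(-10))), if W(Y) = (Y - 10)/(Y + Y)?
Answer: 25432/45515 ≈ 0.55876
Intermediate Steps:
W(Y) = (-10 + Y)/(2*Y) (W(Y) = (-10 + Y)/((2*Y)) = (-10 + Y)*(1/(2*Y)) = (-10 + Y)/(2*Y))
(-43242 + 17810)/(-40087 - 59*(91 + W(-10))) = (-43242 + 17810)/(-40087 - 59*(91 + (1/2)*(-10 - 10)/(-10))) = -25432/(-40087 - 59*(91 + (1/2)*(-1/10)*(-20))) = -25432/(-40087 - 59*(91 + 1)) = -25432/(-40087 - 59*92) = -25432/(-40087 - 5428) = -25432/(-45515) = -25432*(-1/45515) = 25432/45515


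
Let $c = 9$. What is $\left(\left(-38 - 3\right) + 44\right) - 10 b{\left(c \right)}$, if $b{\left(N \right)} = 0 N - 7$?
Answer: $73$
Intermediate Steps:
$b{\left(N \right)} = -7$ ($b{\left(N \right)} = 0 - 7 = -7$)
$\left(\left(-38 - 3\right) + 44\right) - 10 b{\left(c \right)} = \left(\left(-38 - 3\right) + 44\right) - -70 = \left(-41 + 44\right) + 70 = 3 + 70 = 73$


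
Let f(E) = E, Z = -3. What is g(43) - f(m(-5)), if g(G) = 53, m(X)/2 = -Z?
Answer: 47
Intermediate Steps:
m(X) = 6 (m(X) = 2*(-1*(-3)) = 2*3 = 6)
g(43) - f(m(-5)) = 53 - 1*6 = 53 - 6 = 47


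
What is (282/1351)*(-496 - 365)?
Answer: -34686/193 ≈ -179.72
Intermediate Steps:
(282/1351)*(-496 - 365) = (282*(1/1351))*(-861) = (282/1351)*(-861) = -34686/193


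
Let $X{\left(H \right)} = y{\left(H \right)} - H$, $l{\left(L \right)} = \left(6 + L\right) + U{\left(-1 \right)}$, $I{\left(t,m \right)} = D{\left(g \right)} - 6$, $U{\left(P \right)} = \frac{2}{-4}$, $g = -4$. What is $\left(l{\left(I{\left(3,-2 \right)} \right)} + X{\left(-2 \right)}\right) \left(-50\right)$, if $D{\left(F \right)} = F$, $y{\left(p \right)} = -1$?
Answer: $175$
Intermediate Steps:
$U{\left(P \right)} = - \frac{1}{2}$ ($U{\left(P \right)} = 2 \left(- \frac{1}{4}\right) = - \frac{1}{2}$)
$I{\left(t,m \right)} = -10$ ($I{\left(t,m \right)} = -4 - 6 = -10$)
$l{\left(L \right)} = \frac{11}{2} + L$ ($l{\left(L \right)} = \left(6 + L\right) - \frac{1}{2} = \frac{11}{2} + L$)
$X{\left(H \right)} = -1 - H$
$\left(l{\left(I{\left(3,-2 \right)} \right)} + X{\left(-2 \right)}\right) \left(-50\right) = \left(\left(\frac{11}{2} - 10\right) - -1\right) \left(-50\right) = \left(- \frac{9}{2} + \left(-1 + 2\right)\right) \left(-50\right) = \left(- \frac{9}{2} + 1\right) \left(-50\right) = \left(- \frac{7}{2}\right) \left(-50\right) = 175$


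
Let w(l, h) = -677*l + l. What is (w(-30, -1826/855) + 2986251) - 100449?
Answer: 2906082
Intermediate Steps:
w(l, h) = -676*l
(w(-30, -1826/855) + 2986251) - 100449 = (-676*(-30) + 2986251) - 100449 = (20280 + 2986251) - 100449 = 3006531 - 100449 = 2906082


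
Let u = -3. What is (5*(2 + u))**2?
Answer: 25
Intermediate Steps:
(5*(2 + u))**2 = (5*(2 - 3))**2 = (5*(-1))**2 = (-5)**2 = 25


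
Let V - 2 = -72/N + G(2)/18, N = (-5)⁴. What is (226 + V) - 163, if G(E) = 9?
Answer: 81731/1250 ≈ 65.385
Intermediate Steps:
N = 625
V = 2981/1250 (V = 2 + (-72/625 + 9/18) = 2 + (-72*1/625 + 9*(1/18)) = 2 + (-72/625 + ½) = 2 + 481/1250 = 2981/1250 ≈ 2.3848)
(226 + V) - 163 = (226 + 2981/1250) - 163 = 285481/1250 - 163 = 81731/1250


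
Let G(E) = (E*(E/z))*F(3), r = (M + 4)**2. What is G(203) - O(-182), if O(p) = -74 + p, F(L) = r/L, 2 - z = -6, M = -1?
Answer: 125675/8 ≈ 15709.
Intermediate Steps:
z = 8 (z = 2 - 1*(-6) = 2 + 6 = 8)
r = 9 (r = (-1 + 4)**2 = 3**2 = 9)
F(L) = 9/L
G(E) = 3*E**2/8 (G(E) = (E*(E/8))*(9/3) = (E*(E*(1/8)))*(9*(1/3)) = (E*(E/8))*3 = (E**2/8)*3 = 3*E**2/8)
G(203) - O(-182) = (3/8)*203**2 - (-74 - 182) = (3/8)*41209 - 1*(-256) = 123627/8 + 256 = 125675/8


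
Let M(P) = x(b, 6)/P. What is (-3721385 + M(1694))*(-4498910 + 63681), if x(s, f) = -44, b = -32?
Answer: 1270899998627163/77 ≈ 1.6505e+13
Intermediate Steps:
M(P) = -44/P
(-3721385 + M(1694))*(-4498910 + 63681) = (-3721385 - 44/1694)*(-4498910 + 63681) = (-3721385 - 44*1/1694)*(-4435229) = (-3721385 - 2/77)*(-4435229) = -286546647/77*(-4435229) = 1270899998627163/77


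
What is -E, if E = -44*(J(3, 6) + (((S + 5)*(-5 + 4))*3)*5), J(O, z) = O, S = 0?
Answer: -3168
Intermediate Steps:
E = 3168 (E = -44*(3 + (((0 + 5)*(-5 + 4))*3)*5) = -44*(3 + ((5*(-1))*3)*5) = -44*(3 - 5*3*5) = -44*(3 - 15*5) = -44*(3 - 75) = -44*(-72) = 3168)
-E = -1*3168 = -3168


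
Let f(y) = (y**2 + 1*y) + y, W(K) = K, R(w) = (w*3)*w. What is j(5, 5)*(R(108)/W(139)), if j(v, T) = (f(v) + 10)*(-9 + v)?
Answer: -6298560/139 ≈ -45313.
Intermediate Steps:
R(w) = 3*w**2 (R(w) = (3*w)*w = 3*w**2)
f(y) = y**2 + 2*y (f(y) = (y**2 + y) + y = (y + y**2) + y = y**2 + 2*y)
j(v, T) = (-9 + v)*(10 + v*(2 + v)) (j(v, T) = (v*(2 + v) + 10)*(-9 + v) = (10 + v*(2 + v))*(-9 + v) = (-9 + v)*(10 + v*(2 + v)))
j(5, 5)*(R(108)/W(139)) = (-90 + 5**3 - 8*5 - 7*5**2)*((3*108**2)/139) = (-90 + 125 - 40 - 7*25)*((3*11664)*(1/139)) = (-90 + 125 - 40 - 175)*(34992*(1/139)) = -180*34992/139 = -6298560/139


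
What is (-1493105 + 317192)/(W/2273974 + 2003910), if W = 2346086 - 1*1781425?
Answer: -2673995588262/4556839803001 ≈ -0.58681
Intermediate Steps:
W = 564661 (W = 2346086 - 1781425 = 564661)
(-1493105 + 317192)/(W/2273974 + 2003910) = (-1493105 + 317192)/(564661/2273974 + 2003910) = -1175913/(564661*(1/2273974) + 2003910) = -1175913/(564661/2273974 + 2003910) = -1175913/4556839803001/2273974 = -1175913*2273974/4556839803001 = -2673995588262/4556839803001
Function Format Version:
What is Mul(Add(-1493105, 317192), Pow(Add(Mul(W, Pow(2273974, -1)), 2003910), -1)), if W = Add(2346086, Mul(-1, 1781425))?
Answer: Rational(-2673995588262, 4556839803001) ≈ -0.58681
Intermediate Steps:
W = 564661 (W = Add(2346086, -1781425) = 564661)
Mul(Add(-1493105, 317192), Pow(Add(Mul(W, Pow(2273974, -1)), 2003910), -1)) = Mul(Add(-1493105, 317192), Pow(Add(Mul(564661, Pow(2273974, -1)), 2003910), -1)) = Mul(-1175913, Pow(Add(Mul(564661, Rational(1, 2273974)), 2003910), -1)) = Mul(-1175913, Pow(Add(Rational(564661, 2273974), 2003910), -1)) = Mul(-1175913, Pow(Rational(4556839803001, 2273974), -1)) = Mul(-1175913, Rational(2273974, 4556839803001)) = Rational(-2673995588262, 4556839803001)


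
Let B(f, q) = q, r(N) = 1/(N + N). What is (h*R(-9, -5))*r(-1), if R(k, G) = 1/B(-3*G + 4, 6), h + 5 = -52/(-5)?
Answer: -9/20 ≈ -0.45000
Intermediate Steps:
h = 27/5 (h = -5 - 52/(-5) = -5 - 52*(-1/5) = -5 + 52/5 = 27/5 ≈ 5.4000)
r(N) = 1/(2*N)
R(k, G) = 1/6
(h*R(-9, -5))*r(-1) = ((27/5)*(1/6))*((1/2)/(-1)) = 9*((1/2)*(-1))/10 = (9/10)*(-1/2) = -9/20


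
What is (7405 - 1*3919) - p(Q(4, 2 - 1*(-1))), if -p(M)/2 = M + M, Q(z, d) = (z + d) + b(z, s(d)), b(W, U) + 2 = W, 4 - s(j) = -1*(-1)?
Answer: 3522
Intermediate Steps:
s(j) = 3 (s(j) = 4 - (-1)*(-1) = 4 - 1*1 = 4 - 1 = 3)
b(W, U) = -2 + W
Q(z, d) = -2 + d + 2*z (Q(z, d) = (z + d) + (-2 + z) = (d + z) + (-2 + z) = -2 + d + 2*z)
p(M) = -4*M (p(M) = -2*(M + M) = -4*M)
(7405 - 1*3919) - p(Q(4, 2 - 1*(-1))) = (7405 - 1*3919) - (-4)*(-2 + (2 - 1*(-1)) + 2*4) = (7405 - 3919) - (-4)*(-2 + (2 + 1) + 8) = 3486 - (-4)*(-2 + 3 + 8) = 3486 - (-4)*9 = 3486 - 1*(-36) = 3486 + 36 = 3522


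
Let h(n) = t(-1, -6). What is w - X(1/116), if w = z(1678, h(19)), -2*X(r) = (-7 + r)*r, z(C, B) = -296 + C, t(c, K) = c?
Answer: 37191573/26912 ≈ 1382.0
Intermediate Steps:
h(n) = -1
X(r) = -r*(-7 + r)/2 (X(r) = -(-7 + r)*r/2 = -r*(-7 + r)/2)
w = 1382 (w = -296 + 1678 = 1382)
w - X(1/116) = 1382 - (7 - 1/116)/(2*116) = 1382 - 811/(2*116*116) = 1382 - 1*811/26912 = 1382 - 811/26912 = 37191573/26912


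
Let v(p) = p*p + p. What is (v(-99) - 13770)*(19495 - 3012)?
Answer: -67052844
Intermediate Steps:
v(p) = p + p² (v(p) = p² + p = p + p²)
(v(-99) - 13770)*(19495 - 3012) = (-99*(1 - 99) - 13770)*(19495 - 3012) = (-99*(-98) - 13770)*16483 = (9702 - 13770)*16483 = -4068*16483 = -67052844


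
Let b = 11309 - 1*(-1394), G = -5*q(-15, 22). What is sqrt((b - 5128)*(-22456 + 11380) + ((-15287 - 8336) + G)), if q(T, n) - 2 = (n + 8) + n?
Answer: I*sqrt(83924593) ≈ 9161.0*I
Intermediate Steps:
q(T, n) = 10 + 2*n (q(T, n) = 2 + ((n + 8) + n) = 2 + ((8 + n) + n) = 2 + (8 + 2*n) = 10 + 2*n)
G = -270 (G = -5*(10 + 2*22) = -5*(10 + 44) = -5*54 = -270)
b = 12703 (b = 11309 + 1394 = 12703)
sqrt((b - 5128)*(-22456 + 11380) + ((-15287 - 8336) + G)) = sqrt((12703 - 5128)*(-22456 + 11380) + ((-15287 - 8336) - 270)) = sqrt(7575*(-11076) + (-23623 - 270)) = sqrt(-83900700 - 23893) = sqrt(-83924593) = I*sqrt(83924593)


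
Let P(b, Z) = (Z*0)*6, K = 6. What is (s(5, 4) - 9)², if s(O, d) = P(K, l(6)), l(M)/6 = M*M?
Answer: 81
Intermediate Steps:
l(M) = 6*M² (l(M) = 6*(M*M) = 6*M²)
P(b, Z) = 0 (P(b, Z) = 0*6 = 0)
s(O, d) = 0
(s(5, 4) - 9)² = (0 - 9)² = (-9)² = 81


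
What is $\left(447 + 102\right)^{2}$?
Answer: $301401$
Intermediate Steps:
$\left(447 + 102\right)^{2} = 549^{2} = 301401$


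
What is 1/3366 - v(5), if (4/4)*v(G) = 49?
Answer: -164933/3366 ≈ -49.000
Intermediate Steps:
v(G) = 49
1/3366 - v(5) = 1/3366 - 1*49 = 1/3366 - 49 = -164933/3366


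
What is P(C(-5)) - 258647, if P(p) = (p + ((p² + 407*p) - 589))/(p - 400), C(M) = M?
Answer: -34916477/135 ≈ -2.5864e+5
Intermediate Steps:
P(p) = (-589 + p² + 408*p)/(-400 + p) (P(p) = (p + (-589 + p² + 407*p))/(-400 + p) = (-589 + p² + 408*p)/(-400 + p))
P(C(-5)) - 258647 = (-589 + (-5)² + 408*(-5))/(-400 - 5) - 258647 = (-589 + 25 - 2040)/(-405) - 258647 = -1/405*(-2604) - 258647 = 868/135 - 258647 = -34916477/135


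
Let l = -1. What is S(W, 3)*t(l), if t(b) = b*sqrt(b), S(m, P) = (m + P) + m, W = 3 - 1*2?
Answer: -5*I ≈ -5.0*I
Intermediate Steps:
W = 1 (W = 3 - 2 = 1)
S(m, P) = P + 2*m (S(m, P) = (P + m) + m = P + 2*m)
t(b) = b**(3/2)
S(W, 3)*t(l) = (3 + 2*1)*(-1)**(3/2) = (3 + 2)*(-I) = 5*(-I) = -5*I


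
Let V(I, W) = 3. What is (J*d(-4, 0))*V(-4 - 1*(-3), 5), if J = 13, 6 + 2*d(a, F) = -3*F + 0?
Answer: -117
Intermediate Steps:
d(a, F) = -3 - 3*F/2 (d(a, F) = -3 + (-3*F + 0)/2 = -3 + (-3*F)/2 = -3 - 3*F/2)
(J*d(-4, 0))*V(-4 - 1*(-3), 5) = (13*(-3 - 3/2*0))*3 = (13*(-3 + 0))*3 = (13*(-3))*3 = -39*3 = -117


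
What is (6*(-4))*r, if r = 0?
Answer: 0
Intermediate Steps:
(6*(-4))*r = (6*(-4))*0 = -24*0 = 0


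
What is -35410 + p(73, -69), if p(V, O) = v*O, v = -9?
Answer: -34789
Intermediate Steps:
p(V, O) = -9*O
-35410 + p(73, -69) = -35410 - 9*(-69) = -35410 + 621 = -34789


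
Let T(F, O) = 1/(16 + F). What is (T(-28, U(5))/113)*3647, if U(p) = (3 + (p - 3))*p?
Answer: -3647/1356 ≈ -2.6895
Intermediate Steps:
U(p) = p**2 (U(p) = (3 + (-3 + p))*p = p*p = p**2)
(T(-28, U(5))/113)*3647 = (1/((16 - 28)*113))*3647 = ((1/113)/(-12))*3647 = -1/12*1/113*3647 = -1/1356*3647 = -3647/1356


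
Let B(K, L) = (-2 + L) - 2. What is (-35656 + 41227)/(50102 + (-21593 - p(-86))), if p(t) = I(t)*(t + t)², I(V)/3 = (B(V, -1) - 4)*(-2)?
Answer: -1857/523009 ≈ -0.0035506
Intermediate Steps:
B(K, L) = -4 + L
I(V) = 54 (I(V) = 3*(((-4 - 1) - 4)*(-2)) = 3*((-5 - 4)*(-2)) = 3*(-9*(-2)) = 3*18 = 54)
p(t) = 216*t² (p(t) = 54*(t + t)² = 54*(2*t)² = 54*(4*t²) = 216*t²)
(-35656 + 41227)/(50102 + (-21593 - p(-86))) = (-35656 + 41227)/(50102 + (-21593 - 216*(-86)²)) = 5571/(50102 + (-21593 - 216*7396)) = 5571/(50102 + (-21593 - 1*1597536)) = 5571/(50102 + (-21593 - 1597536)) = 5571/(50102 - 1619129) = 5571/(-1569027) = 5571*(-1/1569027) = -1857/523009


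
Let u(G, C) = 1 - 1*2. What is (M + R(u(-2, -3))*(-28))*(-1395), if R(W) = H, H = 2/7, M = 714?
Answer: -984870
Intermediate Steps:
u(G, C) = -1 (u(G, C) = 1 - 2 = -1)
H = 2/7 (H = 2*(1/7) = 2/7 ≈ 0.28571)
R(W) = 2/7
(M + R(u(-2, -3))*(-28))*(-1395) = (714 + (2/7)*(-28))*(-1395) = (714 - 8)*(-1395) = 706*(-1395) = -984870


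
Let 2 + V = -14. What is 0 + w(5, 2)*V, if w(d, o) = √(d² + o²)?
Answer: -16*√29 ≈ -86.163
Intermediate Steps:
V = -16 (V = -2 - 14 = -16)
0 + w(5, 2)*V = 0 + √(5² + 2²)*(-16) = 0 + √(25 + 4)*(-16) = 0 + √29*(-16) = 0 - 16*√29 = -16*√29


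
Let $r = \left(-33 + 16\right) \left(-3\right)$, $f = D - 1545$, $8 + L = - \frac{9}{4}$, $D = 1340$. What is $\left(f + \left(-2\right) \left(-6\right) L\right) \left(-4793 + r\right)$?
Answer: $1555376$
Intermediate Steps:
$L = - \frac{41}{4}$ ($L = -8 - \frac{9}{4} = - \frac{41}{4} \approx -10.25$)
$f = -205$ ($f = 1340 - 1545 = -205$)
$r = 51$ ($r = \left(-17\right) \left(-3\right) = 51$)
$\left(f + \left(-2\right) \left(-6\right) L\right) \left(-4793 + r\right) = \left(-205 + \left(-2\right) \left(-6\right) \left(- \frac{41}{4}\right)\right) \left(-4793 + 51\right) = \left(-205 + 12 \left(- \frac{41}{4}\right)\right) \left(-4742\right) = \left(-205 - 123\right) \left(-4742\right) = \left(-328\right) \left(-4742\right) = 1555376$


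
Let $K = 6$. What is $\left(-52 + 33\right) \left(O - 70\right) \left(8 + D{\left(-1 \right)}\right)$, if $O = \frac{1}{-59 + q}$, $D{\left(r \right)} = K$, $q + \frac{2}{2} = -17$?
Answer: $\frac{204858}{11} \approx 18623.0$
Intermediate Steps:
$q = -18$ ($q = -1 - 17 = -18$)
$D{\left(r \right)} = 6$
$O = - \frac{1}{77}$ ($O = \frac{1}{-59 - 18} = \frac{1}{-77} = - \frac{1}{77} \approx -0.012987$)
$\left(-52 + 33\right) \left(O - 70\right) \left(8 + D{\left(-1 \right)}\right) = \left(-52 + 33\right) \left(- \frac{1}{77} - 70\right) \left(8 + 6\right) = \left(-19\right) \left(- \frac{5391}{77}\right) 14 = \frac{102429}{77} \cdot 14 = \frac{204858}{11}$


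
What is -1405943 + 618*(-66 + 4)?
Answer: -1444259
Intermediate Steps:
-1405943 + 618*(-66 + 4) = -1405943 + 618*(-62) = -1405943 - 38316 = -1444259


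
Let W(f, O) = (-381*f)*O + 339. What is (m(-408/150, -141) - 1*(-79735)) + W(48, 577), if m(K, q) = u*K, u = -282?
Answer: -261783374/25 ≈ -1.0471e+7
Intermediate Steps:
W(f, O) = 339 - 381*O*f (W(f, O) = -381*O*f + 339 = 339 - 381*O*f)
m(K, q) = -282*K
(m(-408/150, -141) - 1*(-79735)) + W(48, 577) = (-(-115056)/150 - 1*(-79735)) + (339 - 381*577*48) = (-(-115056)/150 + 79735) + (339 - 10552176) = (-282*(-68/25) + 79735) - 10551837 = (19176/25 + 79735) - 10551837 = 2012551/25 - 10551837 = -261783374/25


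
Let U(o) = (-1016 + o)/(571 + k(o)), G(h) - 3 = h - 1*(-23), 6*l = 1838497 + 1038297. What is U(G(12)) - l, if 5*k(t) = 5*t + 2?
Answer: -4382810329/9141 ≈ -4.7947e+5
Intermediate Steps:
l = 1438397/3 (l = (1838497 + 1038297)/6 = (⅙)*2876794 = 1438397/3 ≈ 4.7947e+5)
G(h) = 26 + h (G(h) = 3 + (h - 1*(-23)) = 3 + (h + 23) = 3 + (23 + h) = 26 + h)
k(t) = ⅖ + t (k(t) = (5*t + 2)/5 = (2 + 5*t)/5 = ⅖ + t)
U(o) = (-1016 + o)/(2857/5 + o) (U(o) = (-1016 + o)/(571 + (⅖ + o)) = (-1016 + o)/(2857/5 + o))
U(G(12)) - l = 5*(-1016 + (26 + 12))/(2857 + 5*(26 + 12)) - 1*1438397/3 = 5*(-1016 + 38)/(2857 + 5*38) - 1438397/3 = 5*(-978)/(2857 + 190) - 1438397/3 = 5*(-978)/3047 - 1438397/3 = 5*(1/3047)*(-978) - 1438397/3 = -4890/3047 - 1438397/3 = -4382810329/9141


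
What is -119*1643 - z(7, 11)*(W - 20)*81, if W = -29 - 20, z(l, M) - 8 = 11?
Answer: -89326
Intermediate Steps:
z(l, M) = 19 (z(l, M) = 8 + 11 = 19)
W = -49
-119*1643 - z(7, 11)*(W - 20)*81 = -119*1643 - 19*(-49 - 20)*81 = -195517 - 19*(-69)*81 = -195517 - (-1311)*81 = -195517 - 1*(-106191) = -195517 + 106191 = -89326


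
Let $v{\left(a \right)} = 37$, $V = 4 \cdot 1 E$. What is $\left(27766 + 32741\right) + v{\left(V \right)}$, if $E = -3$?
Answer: $60544$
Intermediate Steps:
$V = -12$ ($V = 4 \cdot 1 \left(-3\right) = 4 \left(-3\right) = -12$)
$\left(27766 + 32741\right) + v{\left(V \right)} = \left(27766 + 32741\right) + 37 = 60507 + 37 = 60544$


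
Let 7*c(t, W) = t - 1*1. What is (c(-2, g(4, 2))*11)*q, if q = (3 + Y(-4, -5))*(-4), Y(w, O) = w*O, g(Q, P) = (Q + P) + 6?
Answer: 3036/7 ≈ 433.71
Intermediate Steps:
g(Q, P) = 6 + P + Q (g(Q, P) = (P + Q) + 6 = 6 + P + Q)
Y(w, O) = O*w
q = -92 (q = (3 - 5*(-4))*(-4) = (3 + 20)*(-4) = 23*(-4) = -92)
c(t, W) = -1/7 + t/7 (c(t, W) = (t - 1*1)/7 = (t - 1)/7 = (-1 + t)/7 = -1/7 + t/7)
(c(-2, g(4, 2))*11)*q = ((-1/7 + (1/7)*(-2))*11)*(-92) = ((-1/7 - 2/7)*11)*(-92) = -3/7*11*(-92) = -33/7*(-92) = 3036/7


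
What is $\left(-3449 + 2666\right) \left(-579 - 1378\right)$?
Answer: $1532331$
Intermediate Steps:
$\left(-3449 + 2666\right) \left(-579 - 1378\right) = \left(-783\right) \left(-1957\right) = 1532331$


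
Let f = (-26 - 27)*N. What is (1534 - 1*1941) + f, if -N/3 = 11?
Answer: 1342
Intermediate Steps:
N = -33 (N = -3*11 = -33)
f = 1749 (f = (-26 - 27)*(-33) = -53*(-33) = 1749)
(1534 - 1*1941) + f = (1534 - 1*1941) + 1749 = (1534 - 1941) + 1749 = -407 + 1749 = 1342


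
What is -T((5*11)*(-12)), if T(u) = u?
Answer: 660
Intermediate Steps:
-T((5*11)*(-12)) = -5*11*(-12) = -55*(-12) = -1*(-660) = 660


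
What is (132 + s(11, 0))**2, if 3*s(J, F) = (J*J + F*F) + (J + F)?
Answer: 30976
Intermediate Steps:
s(J, F) = F/3 + J/3 + F**2/3 + J**2/3 (s(J, F) = ((J*J + F*F) + (J + F))/3 = ((J**2 + F**2) + (F + J))/3 = ((F**2 + J**2) + (F + J))/3 = (F + J + F**2 + J**2)/3 = F/3 + J/3 + F**2/3 + J**2/3)
(132 + s(11, 0))**2 = (132 + ((1/3)*0 + (1/3)*11 + (1/3)*0**2 + (1/3)*11**2))**2 = (132 + (0 + 11/3 + (1/3)*0 + (1/3)*121))**2 = (132 + (0 + 11/3 + 0 + 121/3))**2 = (132 + 44)**2 = 176**2 = 30976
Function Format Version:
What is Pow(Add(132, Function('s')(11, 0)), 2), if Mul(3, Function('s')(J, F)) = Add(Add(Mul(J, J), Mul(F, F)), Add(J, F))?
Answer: 30976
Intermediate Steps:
Function('s')(J, F) = Add(Mul(Rational(1, 3), F), Mul(Rational(1, 3), J), Mul(Rational(1, 3), Pow(F, 2)), Mul(Rational(1, 3), Pow(J, 2))) (Function('s')(J, F) = Mul(Rational(1, 3), Add(Add(Mul(J, J), Mul(F, F)), Add(J, F))) = Mul(Rational(1, 3), Add(Add(Pow(J, 2), Pow(F, 2)), Add(F, J))) = Mul(Rational(1, 3), Add(Add(Pow(F, 2), Pow(J, 2)), Add(F, J))) = Mul(Rational(1, 3), Add(F, J, Pow(F, 2), Pow(J, 2))) = Add(Mul(Rational(1, 3), F), Mul(Rational(1, 3), J), Mul(Rational(1, 3), Pow(F, 2)), Mul(Rational(1, 3), Pow(J, 2))))
Pow(Add(132, Function('s')(11, 0)), 2) = Pow(Add(132, Add(Mul(Rational(1, 3), 0), Mul(Rational(1, 3), 11), Mul(Rational(1, 3), Pow(0, 2)), Mul(Rational(1, 3), Pow(11, 2)))), 2) = Pow(Add(132, Add(0, Rational(11, 3), Mul(Rational(1, 3), 0), Mul(Rational(1, 3), 121))), 2) = Pow(Add(132, Add(0, Rational(11, 3), 0, Rational(121, 3))), 2) = Pow(Add(132, 44), 2) = Pow(176, 2) = 30976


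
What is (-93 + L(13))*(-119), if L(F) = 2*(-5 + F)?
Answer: 9163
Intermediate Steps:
L(F) = -10 + 2*F
(-93 + L(13))*(-119) = (-93 + (-10 + 2*13))*(-119) = (-93 + (-10 + 26))*(-119) = (-93 + 16)*(-119) = -77*(-119) = 9163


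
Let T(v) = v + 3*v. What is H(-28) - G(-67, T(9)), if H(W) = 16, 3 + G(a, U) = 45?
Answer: -26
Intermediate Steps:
T(v) = 4*v
G(a, U) = 42 (G(a, U) = -3 + 45 = 42)
H(-28) - G(-67, T(9)) = 16 - 1*42 = 16 - 42 = -26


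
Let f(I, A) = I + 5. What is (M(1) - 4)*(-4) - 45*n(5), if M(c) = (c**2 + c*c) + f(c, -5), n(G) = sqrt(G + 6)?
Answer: -16 - 45*sqrt(11) ≈ -165.25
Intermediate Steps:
f(I, A) = 5 + I
n(G) = sqrt(6 + G)
M(c) = 5 + c + 2*c**2 (M(c) = (c**2 + c*c) + (5 + c) = (c**2 + c**2) + (5 + c) = 2*c**2 + (5 + c) = 5 + c + 2*c**2)
(M(1) - 4)*(-4) - 45*n(5) = ((5 + 1 + 2*1**2) - 4)*(-4) - 45*sqrt(6 + 5) = ((5 + 1 + 2*1) - 4)*(-4) - 45*sqrt(11) = ((5 + 1 + 2) - 4)*(-4) - 45*sqrt(11) = (8 - 4)*(-4) - 45*sqrt(11) = 4*(-4) - 45*sqrt(11) = -16 - 45*sqrt(11)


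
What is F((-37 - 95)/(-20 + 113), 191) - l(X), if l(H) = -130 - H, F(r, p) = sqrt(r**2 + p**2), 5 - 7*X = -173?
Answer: 1088/7 + sqrt(35060177)/31 ≈ 346.43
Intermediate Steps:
X = 178/7 (X = 5/7 - 1/7*(-173) = 5/7 + 173/7 = 178/7 ≈ 25.429)
F(r, p) = sqrt(p**2 + r**2)
F((-37 - 95)/(-20 + 113), 191) - l(X) = sqrt(191**2 + ((-37 - 95)/(-20 + 113))**2) - (-130 - 1*178/7) = sqrt(36481 + (-132/93)**2) - (-130 - 178/7) = sqrt(36481 + (-132*1/93)**2) - 1*(-1088/7) = sqrt(36481 + (-44/31)**2) + 1088/7 = sqrt(36481 + 1936/961) + 1088/7 = sqrt(35060177/961) + 1088/7 = sqrt(35060177)/31 + 1088/7 = 1088/7 + sqrt(35060177)/31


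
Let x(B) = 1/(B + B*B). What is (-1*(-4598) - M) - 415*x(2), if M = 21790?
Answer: -103567/6 ≈ -17261.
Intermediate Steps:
x(B) = 1/(B + B²)
(-1*(-4598) - M) - 415*x(2) = (-1*(-4598) - 1*21790) - 415*1/(2*(1 + 2)) = (4598 - 21790) - 415*(½)/3 = -17192 - 415*(½)*(⅓) = -17192 - 415/6 = -103567/6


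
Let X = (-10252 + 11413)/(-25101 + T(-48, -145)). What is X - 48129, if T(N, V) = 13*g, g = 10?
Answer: -1201830420/24971 ≈ -48129.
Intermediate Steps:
T(N, V) = 130 (T(N, V) = 13*10 = 130)
X = -1161/24971 (X = (-10252 + 11413)/(-25101 + 130) = 1161/(-24971) = 1161*(-1/24971) = -1161/24971 ≈ -0.046494)
X - 48129 = -1161/24971 - 48129 = -1201830420/24971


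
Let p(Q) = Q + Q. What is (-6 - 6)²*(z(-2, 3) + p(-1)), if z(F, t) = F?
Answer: -576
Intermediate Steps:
p(Q) = 2*Q
(-6 - 6)²*(z(-2, 3) + p(-1)) = (-6 - 6)²*(-2 + 2*(-1)) = (-12)²*(-2 - 2) = 144*(-4) = -576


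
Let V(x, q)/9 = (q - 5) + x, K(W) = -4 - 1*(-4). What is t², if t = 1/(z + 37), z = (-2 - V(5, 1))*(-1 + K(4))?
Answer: 1/2304 ≈ 0.00043403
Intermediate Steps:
K(W) = 0 (K(W) = -4 + 4 = 0)
V(x, q) = -45 + 9*q + 9*x (V(x, q) = 9*((q - 5) + x) = 9*((-5 + q) + x) = 9*(-5 + q + x) = -45 + 9*q + 9*x)
z = 11 (z = (-2 - (-45 + 9*1 + 9*5))*(-1 + 0) = (-2 - (-45 + 9 + 45))*(-1) = (-2 - 1*9)*(-1) = (-2 - 9)*(-1) = -11*(-1) = 11)
t = 1/48 (t = 1/(11 + 37) = 1/48 ≈ 0.020833)
t² = (1/48)² = 1/2304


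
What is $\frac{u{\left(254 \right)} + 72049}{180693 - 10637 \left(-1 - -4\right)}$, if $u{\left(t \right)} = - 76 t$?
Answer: $\frac{385}{1086} \approx 0.35451$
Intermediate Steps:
$\frac{u{\left(254 \right)} + 72049}{180693 - 10637 \left(-1 - -4\right)} = \frac{\left(-76\right) 254 + 72049}{180693 - 10637 \left(-1 - -4\right)} = \frac{-19304 + 72049}{180693 - 10637 \left(-1 + 4\right)} = \frac{52745}{180693 - 31911} = \frac{52745}{148782} = 52745 \cdot \frac{1}{148782} = \frac{385}{1086}$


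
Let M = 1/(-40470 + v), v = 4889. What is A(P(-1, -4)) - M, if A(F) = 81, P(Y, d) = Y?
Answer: 2882062/35581 ≈ 81.000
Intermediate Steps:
M = -1/35581 (M = 1/(-40470 + 4889) = 1/(-35581) = -1/35581 ≈ -2.8105e-5)
A(P(-1, -4)) - M = 81 - 1*(-1/35581) = 81 + 1/35581 = 2882062/35581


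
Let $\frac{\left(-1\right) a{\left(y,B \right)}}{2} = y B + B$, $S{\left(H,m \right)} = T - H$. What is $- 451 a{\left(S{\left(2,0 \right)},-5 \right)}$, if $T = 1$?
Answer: $0$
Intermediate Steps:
$S{\left(H,m \right)} = 1 - H$
$a{\left(y,B \right)} = - 2 B - 2 B y$ ($a{\left(y,B \right)} = - 2 \left(y B + B\right) = - 2 \left(B y + B\right) = - 2 \left(B + B y\right) = - 2 B - 2 B y$)
$- 451 a{\left(S{\left(2,0 \right)},-5 \right)} = - 451 \left(\left(-2\right) \left(-5\right) \left(1 + \left(1 - 2\right)\right)\right) = - 451 \left(\left(-2\right) \left(-5\right) \left(1 - 1\right)\right) = - 451 \left(\left(-2\right) \left(-5\right) 0\right) = \left(-451\right) 0 = 0$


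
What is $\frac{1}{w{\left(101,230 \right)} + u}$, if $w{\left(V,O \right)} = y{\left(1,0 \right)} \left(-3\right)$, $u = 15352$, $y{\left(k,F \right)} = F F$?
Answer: $\frac{1}{15352} \approx 6.5138 \cdot 10^{-5}$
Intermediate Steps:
$y{\left(k,F \right)} = F^{2}$
$w{\left(V,O \right)} = 0$ ($w{\left(V,O \right)} = 0^{2} \left(-3\right) = 0 \left(-3\right) = 0$)
$\frac{1}{w{\left(101,230 \right)} + u} = \frac{1}{0 + 15352} = \frac{1}{15352}$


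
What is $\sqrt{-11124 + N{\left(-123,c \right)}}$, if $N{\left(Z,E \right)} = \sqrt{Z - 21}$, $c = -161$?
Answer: $2 \sqrt{-2781 + 3 i} \approx 0.056888 + 105.47 i$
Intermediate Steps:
$N{\left(Z,E \right)} = \sqrt{-21 + Z}$
$\sqrt{-11124 + N{\left(-123,c \right)}} = \sqrt{-11124 + \sqrt{-21 - 123}} = \sqrt{-11124 + \sqrt{-144}} = \sqrt{-11124 + 12 i}$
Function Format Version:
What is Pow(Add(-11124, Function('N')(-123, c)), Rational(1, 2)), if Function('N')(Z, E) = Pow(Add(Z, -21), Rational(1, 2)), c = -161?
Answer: Mul(2, Pow(Add(-2781, Mul(3, I)), Rational(1, 2))) ≈ Add(0.056888, Mul(105.47, I))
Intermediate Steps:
Function('N')(Z, E) = Pow(Add(-21, Z), Rational(1, 2))
Pow(Add(-11124, Function('N')(-123, c)), Rational(1, 2)) = Pow(Add(-11124, Pow(Add(-21, -123), Rational(1, 2))), Rational(1, 2)) = Pow(Add(-11124, Pow(-144, Rational(1, 2))), Rational(1, 2)) = Pow(Add(-11124, Mul(12, I)), Rational(1, 2))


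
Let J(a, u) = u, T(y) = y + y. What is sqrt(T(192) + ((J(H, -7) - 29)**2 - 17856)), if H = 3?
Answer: 4*I*sqrt(1011) ≈ 127.18*I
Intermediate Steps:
T(y) = 2*y
sqrt(T(192) + ((J(H, -7) - 29)**2 - 17856)) = sqrt(2*192 + ((-7 - 29)**2 - 17856)) = sqrt(384 + ((-36)**2 - 17856)) = sqrt(384 + (1296 - 17856)) = sqrt(384 - 16560) = sqrt(-16176) = 4*I*sqrt(1011)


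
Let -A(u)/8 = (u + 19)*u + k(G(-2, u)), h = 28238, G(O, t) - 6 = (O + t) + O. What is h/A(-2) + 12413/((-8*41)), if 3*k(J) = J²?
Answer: 183929/2788 ≈ 65.972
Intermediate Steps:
G(O, t) = 6 + t + 2*O (G(O, t) = 6 + ((O + t) + O) = 6 + (t + 2*O) = 6 + t + 2*O)
k(J) = J²/3
A(u) = -8*(2 + u)²/3 - 8*u*(19 + u) (A(u) = -8*((u + 19)*u + (6 + u + 2*(-2))²/3) = -8*((19 + u)*u + (6 + u - 4)²/3) = -8*(u*(19 + u) + (2 + u)²/3) = -8*((2 + u)²/3 + u*(19 + u)) = -8*(2 + u)²/3 - 8*u*(19 + u))
h/A(-2) + 12413/((-8*41)) = 28238/(-32/3 - 488/3*(-2) - 32/3*(-2)²) + 12413/((-8*41)) = 28238/(-32/3 + 976/3 - 32/3*4) + 12413/(-328) = 28238/(-32/3 + 976/3 - 128/3) + 12413*(-1/328) = 28238/272 - 12413/328 = 28238*(1/272) - 12413/328 = 14119/136 - 12413/328 = 183929/2788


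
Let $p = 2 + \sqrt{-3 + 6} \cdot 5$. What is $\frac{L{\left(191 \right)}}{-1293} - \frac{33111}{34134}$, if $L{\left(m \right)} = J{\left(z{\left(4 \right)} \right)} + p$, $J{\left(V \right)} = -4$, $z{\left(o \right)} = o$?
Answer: $- \frac{14248085}{14711754} - \frac{5 \sqrt{3}}{1293} \approx -0.97518$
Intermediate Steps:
$p = 2 + 5 \sqrt{3}$ ($p = 2 + \sqrt{3} \cdot 5 = 2 + 5 \sqrt{3} \approx 10.66$)
$L{\left(m \right)} = -2 + 5 \sqrt{3}$ ($L{\left(m \right)} = -4 + \left(2 + 5 \sqrt{3}\right) = -2 + 5 \sqrt{3}$)
$\frac{L{\left(191 \right)}}{-1293} - \frac{33111}{34134} = \frac{-2 + 5 \sqrt{3}}{-1293} - \frac{33111}{34134} = \left(-2 + 5 \sqrt{3}\right) \left(- \frac{1}{1293}\right) - \frac{11037}{11378} = \left(\frac{2}{1293} - \frac{5 \sqrt{3}}{1293}\right) - \frac{11037}{11378} = - \frac{14248085}{14711754} - \frac{5 \sqrt{3}}{1293}$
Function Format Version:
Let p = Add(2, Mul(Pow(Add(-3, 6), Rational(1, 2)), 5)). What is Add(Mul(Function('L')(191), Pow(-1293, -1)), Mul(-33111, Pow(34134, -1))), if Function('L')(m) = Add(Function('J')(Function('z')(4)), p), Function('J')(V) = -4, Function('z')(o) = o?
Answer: Add(Rational(-14248085, 14711754), Mul(Rational(-5, 1293), Pow(3, Rational(1, 2)))) ≈ -0.97518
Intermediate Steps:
p = Add(2, Mul(5, Pow(3, Rational(1, 2)))) (p = Add(2, Mul(Pow(3, Rational(1, 2)), 5)) = Add(2, Mul(5, Pow(3, Rational(1, 2)))) ≈ 10.660)
Function('L')(m) = Add(-2, Mul(5, Pow(3, Rational(1, 2)))) (Function('L')(m) = Add(-4, Add(2, Mul(5, Pow(3, Rational(1, 2))))) = Add(-2, Mul(5, Pow(3, Rational(1, 2)))))
Add(Mul(Function('L')(191), Pow(-1293, -1)), Mul(-33111, Pow(34134, -1))) = Add(Mul(Add(-2, Mul(5, Pow(3, Rational(1, 2)))), Pow(-1293, -1)), Mul(-33111, Pow(34134, -1))) = Add(Mul(Add(-2, Mul(5, Pow(3, Rational(1, 2)))), Rational(-1, 1293)), Mul(-33111, Rational(1, 34134))) = Add(Add(Rational(2, 1293), Mul(Rational(-5, 1293), Pow(3, Rational(1, 2)))), Rational(-11037, 11378)) = Add(Rational(-14248085, 14711754), Mul(Rational(-5, 1293), Pow(3, Rational(1, 2))))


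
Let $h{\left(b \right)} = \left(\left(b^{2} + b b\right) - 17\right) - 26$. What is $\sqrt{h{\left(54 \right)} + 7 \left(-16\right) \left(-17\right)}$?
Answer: $7 \sqrt{157} \approx 87.71$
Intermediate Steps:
$h{\left(b \right)} = -43 + 2 b^{2}$ ($h{\left(b \right)} = \left(\left(b^{2} + b^{2}\right) - 17\right) - 26 = \left(2 b^{2} - 17\right) - 26 = \left(-17 + 2 b^{2}\right) - 26 = -43 + 2 b^{2}$)
$\sqrt{h{\left(54 \right)} + 7 \left(-16\right) \left(-17\right)} = \sqrt{\left(-43 + 2 \cdot 54^{2}\right) + 7 \left(-16\right) \left(-17\right)} = \sqrt{\left(-43 + 2 \cdot 2916\right) - -1904} = \sqrt{\left(-43 + 5832\right) + 1904} = \sqrt{5789 + 1904} = \sqrt{7693} = 7 \sqrt{157}$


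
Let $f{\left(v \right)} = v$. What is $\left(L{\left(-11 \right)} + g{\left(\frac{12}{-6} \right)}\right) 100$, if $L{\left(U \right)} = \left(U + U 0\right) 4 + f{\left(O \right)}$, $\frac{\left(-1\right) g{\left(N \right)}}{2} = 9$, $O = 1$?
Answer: $-6100$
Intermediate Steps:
$g{\left(N \right)} = -18$ ($g{\left(N \right)} = \left(-2\right) 9 = -18$)
$L{\left(U \right)} = 1 + 4 U$ ($L{\left(U \right)} = \left(U + U 0\right) 4 + 1 = \left(U + 0\right) 4 + 1 = U 4 + 1 = 4 U + 1 = 1 + 4 U$)
$\left(L{\left(-11 \right)} + g{\left(\frac{12}{-6} \right)}\right) 100 = \left(\left(1 + 4 \left(-11\right)\right) - 18\right) 100 = \left(\left(1 - 44\right) - 18\right) 100 = \left(-43 - 18\right) 100 = \left(-61\right) 100 = -6100$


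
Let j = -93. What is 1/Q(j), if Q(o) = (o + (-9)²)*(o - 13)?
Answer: 1/1272 ≈ 0.00078616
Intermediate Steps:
Q(o) = (-13 + o)*(81 + o) (Q(o) = (o + 81)*(-13 + o) = (81 + o)*(-13 + o) = (-13 + o)*(81 + o))
1/Q(j) = 1/(-1053 + (-93)² + 68*(-93)) = 1/(-1053 + 8649 - 6324) = 1/1272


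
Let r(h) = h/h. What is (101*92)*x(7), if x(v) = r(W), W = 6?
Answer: 9292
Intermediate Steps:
r(h) = 1
x(v) = 1
(101*92)*x(7) = (101*92)*1 = 9292*1 = 9292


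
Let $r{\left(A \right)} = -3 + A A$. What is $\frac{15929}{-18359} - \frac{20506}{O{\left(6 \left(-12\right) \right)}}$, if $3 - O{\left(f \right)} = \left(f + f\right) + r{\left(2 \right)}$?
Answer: $- \frac{189397644}{1340207} \approx -141.32$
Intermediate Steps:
$r{\left(A \right)} = -3 + A^{2}$
$O{\left(f \right)} = 2 - 2 f$ ($O{\left(f \right)} = 3 - \left(\left(f + f\right) - \left(3 - 2^{2}\right)\right) = 3 - \left(2 f + \left(-3 + 4\right)\right) = 3 - \left(2 f + 1\right) = 3 - \left(1 + 2 f\right) = 2 - 2 f$)
$\frac{15929}{-18359} - \frac{20506}{O{\left(6 \left(-12\right) \right)}} = \frac{15929}{-18359} - \frac{20506}{2 - 2 \cdot 6 \left(-12\right)} = 15929 \left(- \frac{1}{18359}\right) - \frac{20506}{2 - -144} = - \frac{15929}{18359} - \frac{20506}{2 + 144} = - \frac{15929}{18359} - \frac{20506}{146} = - \frac{15929}{18359} - \frac{10253}{73} = - \frac{189397644}{1340207}$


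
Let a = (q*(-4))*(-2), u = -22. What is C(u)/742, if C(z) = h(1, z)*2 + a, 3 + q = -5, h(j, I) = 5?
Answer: -27/371 ≈ -0.072776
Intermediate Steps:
q = -8 (q = -3 - 5 = -8)
a = -64 (a = -8*(-4)*(-2) = 32*(-2) = -64)
C(z) = -54 (C(z) = 5*2 - 64 = 10 - 64 = -54)
C(u)/742 = -54/742 = -54*1/742 = -27/371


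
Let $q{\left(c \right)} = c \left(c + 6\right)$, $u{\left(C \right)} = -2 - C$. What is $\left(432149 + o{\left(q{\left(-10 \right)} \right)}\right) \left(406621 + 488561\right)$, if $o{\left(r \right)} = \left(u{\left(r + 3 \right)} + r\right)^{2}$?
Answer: $386874385668$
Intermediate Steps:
$q{\left(c \right)} = c \left(6 + c\right)$
$o{\left(r \right)} = 25$ ($o{\left(r \right)} = \left(\left(-2 - \left(r + 3\right)\right) + r\right)^{2} = \left(\left(-2 - \left(3 + r\right)\right) + r\right)^{2} = \left(\left(-5 - r\right) + r\right)^{2} = \left(-5\right)^{2} = 25$)
$\left(432149 + o{\left(q{\left(-10 \right)} \right)}\right) \left(406621 + 488561\right) = \left(432149 + 25\right) \left(406621 + 488561\right) = 432174 \cdot 895182 = 386874385668$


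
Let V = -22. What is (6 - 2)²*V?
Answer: -352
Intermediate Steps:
(6 - 2)²*V = (6 - 2)²*(-22) = 4²*(-22) = 16*(-22) = -352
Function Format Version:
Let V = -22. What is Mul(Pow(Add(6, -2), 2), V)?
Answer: -352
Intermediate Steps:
Mul(Pow(Add(6, -2), 2), V) = Mul(Pow(Add(6, -2), 2), -22) = Mul(Pow(4, 2), -22) = Mul(16, -22) = -352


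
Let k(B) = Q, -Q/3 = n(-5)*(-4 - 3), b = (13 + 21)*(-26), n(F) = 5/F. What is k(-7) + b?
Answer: -905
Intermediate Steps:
b = -884 (b = 34*(-26) = -884)
Q = -21 (Q = -3*5/(-5)*(-4 - 3) = -3*5*(-⅕)*(-7) = -(-3)*(-7) = -3*7 = -21)
k(B) = -21
k(-7) + b = -21 - 884 = -905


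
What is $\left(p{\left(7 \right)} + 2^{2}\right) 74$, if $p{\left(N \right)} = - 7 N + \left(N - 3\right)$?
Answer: $-3034$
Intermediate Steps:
$p{\left(N \right)} = -3 - 6 N$ ($p{\left(N \right)} = - 7 N + \left(-3 + N\right) = -3 - 6 N$)
$\left(p{\left(7 \right)} + 2^{2}\right) 74 = \left(\left(-3 - 42\right) + 2^{2}\right) 74 = \left(\left(-3 - 42\right) + 4\right) 74 = \left(-45 + 4\right) 74 = \left(-41\right) 74 = -3034$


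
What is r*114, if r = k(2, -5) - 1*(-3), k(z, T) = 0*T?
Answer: 342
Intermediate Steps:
k(z, T) = 0
r = 3 (r = 0 - 1*(-3) = 0 + 3 = 3)
r*114 = 3*114 = 342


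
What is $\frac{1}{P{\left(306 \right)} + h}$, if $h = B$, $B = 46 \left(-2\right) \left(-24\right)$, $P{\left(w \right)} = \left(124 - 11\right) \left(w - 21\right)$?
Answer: $\frac{1}{34413} \approx 2.9059 \cdot 10^{-5}$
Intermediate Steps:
$P{\left(w \right)} = -2373 + 113 w$ ($P{\left(w \right)} = 113 \left(-21 + w\right) = -2373 + 113 w$)
$B = 2208$ ($B = \left(-92\right) \left(-24\right) = 2208$)
$h = 2208$
$\frac{1}{P{\left(306 \right)} + h} = \frac{1}{\left(-2373 + 113 \cdot 306\right) + 2208} = \frac{1}{\left(-2373 + 34578\right) + 2208} = \frac{1}{32205 + 2208} = \frac{1}{34413}$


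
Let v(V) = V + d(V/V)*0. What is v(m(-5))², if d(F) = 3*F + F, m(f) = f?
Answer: 25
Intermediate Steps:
d(F) = 4*F
v(V) = V (v(V) = V + (4*(V/V))*0 = V + (4*1)*0 = V + 4*0 = V + 0 = V)
v(m(-5))² = (-5)² = 25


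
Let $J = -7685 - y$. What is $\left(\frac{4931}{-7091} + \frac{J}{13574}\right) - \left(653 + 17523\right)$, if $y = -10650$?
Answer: $- \frac{1749544689763}{96253234} \approx -18176.0$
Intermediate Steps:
$J = 2965$ ($J = -7685 - -10650 = -7685 + 10650 = 2965$)
$\left(\frac{4931}{-7091} + \frac{J}{13574}\right) - \left(653 + 17523\right) = \left(\frac{4931}{-7091} + \frac{2965}{13574}\right) - \left(653 + 17523\right) = \left(4931 \left(- \frac{1}{7091}\right) + 2965 \cdot \frac{1}{13574}\right) - 18176 = \left(- \frac{4931}{7091} + \frac{2965}{13574}\right) - 18176 = - \frac{45908579}{96253234} - 18176 = - \frac{1749544689763}{96253234}$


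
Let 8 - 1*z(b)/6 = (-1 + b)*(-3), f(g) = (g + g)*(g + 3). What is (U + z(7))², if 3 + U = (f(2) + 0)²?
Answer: 305809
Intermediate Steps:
f(g) = 2*g*(3 + g) (f(g) = (2*g)*(3 + g) = 2*g*(3 + g))
z(b) = 30 + 18*b (z(b) = 48 - 6*(-1 + b)*(-3) = 48 - 6*(3 - 3*b) = 48 + (-18 + 18*b) = 30 + 18*b)
U = 397 (U = -3 + (2*2*(3 + 2) + 0)² = -3 + (2*2*5 + 0)² = -3 + (20 + 0)² = -3 + 20² = -3 + 400 = 397)
(U + z(7))² = (397 + (30 + 18*7))² = (397 + (30 + 126))² = (397 + 156)² = 553² = 305809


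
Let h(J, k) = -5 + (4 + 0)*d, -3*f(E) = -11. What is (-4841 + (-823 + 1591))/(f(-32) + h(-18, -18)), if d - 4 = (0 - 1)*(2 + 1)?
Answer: -12219/8 ≈ -1527.4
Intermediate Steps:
f(E) = 11/3 (f(E) = -⅓*(-11) = 11/3)
d = 1 (d = 4 + (0 - 1)*(2 + 1) = 4 - 1*3 = 4 - 3 = 1)
h(J, k) = -1 (h(J, k) = -5 + (4 + 0)*1 = -5 + 4*1 = -5 + 4 = -1)
(-4841 + (-823 + 1591))/(f(-32) + h(-18, -18)) = (-4841 + (-823 + 1591))/(11/3 - 1) = (-4841 + 768)/(8/3) = -4073*3/8 = -12219/8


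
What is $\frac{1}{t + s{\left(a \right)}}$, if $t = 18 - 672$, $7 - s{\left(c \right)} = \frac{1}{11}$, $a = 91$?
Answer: $- \frac{11}{7118} \approx -0.0015454$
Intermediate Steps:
$s{\left(c \right)} = \frac{76}{11}$ ($s{\left(c \right)} = 7 - \frac{1}{11} = \frac{76}{11}$)
$t = -654$ ($t = 18 - 672 = -654$)
$\frac{1}{t + s{\left(a \right)}} = \frac{1}{-654 + \frac{76}{11}} = \frac{1}{- \frac{7118}{11}} = - \frac{11}{7118}$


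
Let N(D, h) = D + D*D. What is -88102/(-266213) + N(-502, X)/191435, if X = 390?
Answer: 83818908296/50962485655 ≈ 1.6447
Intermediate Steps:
N(D, h) = D + D²
-88102/(-266213) + N(-502, X)/191435 = -88102/(-266213) - 502*(1 - 502)/191435 = -88102*(-1/266213) - 502*(-501)*(1/191435) = 88102/266213 + 251502*(1/191435) = 88102/266213 + 251502/191435 = 83818908296/50962485655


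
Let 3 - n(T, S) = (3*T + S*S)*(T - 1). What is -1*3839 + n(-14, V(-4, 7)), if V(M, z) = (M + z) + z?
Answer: -2966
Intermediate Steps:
V(M, z) = M + 2*z
n(T, S) = 3 - (-1 + T)*(S² + 3*T) (n(T, S) = 3 - (3*T + S*S)*(T - 1) = 3 - (3*T + S²)*(-1 + T) = 3 - (S² + 3*T)*(-1 + T) = 3 - (-1 + T)*(S² + 3*T))
-1*3839 + n(-14, V(-4, 7)) = -1*3839 + (3 + (-4 + 2*7)² - 3*(-14)² + 3*(-14) - 1*(-14)*(-4 + 2*7)²) = -3839 + (3 + (-4 + 14)² - 3*196 - 42 - 1*(-14)*(-4 + 14)²) = -3839 + (3 + 10² - 588 - 42 - 1*(-14)*10²) = -3839 + (3 + 100 - 588 - 42 - 1*(-14)*100) = -3839 + (3 + 100 - 588 - 42 + 1400) = -3839 + 873 = -2966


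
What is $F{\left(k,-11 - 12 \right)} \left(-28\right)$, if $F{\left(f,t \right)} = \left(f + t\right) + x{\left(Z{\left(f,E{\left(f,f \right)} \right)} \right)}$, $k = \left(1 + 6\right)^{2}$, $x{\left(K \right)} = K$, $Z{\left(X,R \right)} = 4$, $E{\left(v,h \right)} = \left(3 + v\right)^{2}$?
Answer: $-840$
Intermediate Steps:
$k = 49$ ($k = 7^{2} = 49$)
$F{\left(f,t \right)} = 4 + f + t$ ($F{\left(f,t \right)} = \left(f + t\right) + 4 = 4 + f + t$)
$F{\left(k,-11 - 12 \right)} \left(-28\right) = \left(4 + 49 - 23\right) \left(-28\right) = 30 \left(-28\right) = -840$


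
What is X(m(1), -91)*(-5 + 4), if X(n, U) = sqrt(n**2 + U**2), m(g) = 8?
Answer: -sqrt(8345) ≈ -91.351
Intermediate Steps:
X(n, U) = sqrt(U**2 + n**2)
X(m(1), -91)*(-5 + 4) = sqrt((-91)**2 + 8**2)*(-5 + 4) = sqrt(8281 + 64)*(-1) = sqrt(8345)*(-1) = -sqrt(8345)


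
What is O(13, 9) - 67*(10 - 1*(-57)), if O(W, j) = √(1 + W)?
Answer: -4489 + √14 ≈ -4485.3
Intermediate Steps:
O(13, 9) - 67*(10 - 1*(-57)) = √(1 + 13) - 67*(10 - 1*(-57)) = √14 - 67*(10 + 57) = √14 - 67*67 = √14 - 4489 = -4489 + √14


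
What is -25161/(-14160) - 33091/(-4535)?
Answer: 38844913/4281040 ≈ 9.0737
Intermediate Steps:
-25161/(-14160) - 33091/(-4535) = -25161*(-1/14160) - 33091*(-1/4535) = 8387/4720 + 33091/4535 = 38844913/4281040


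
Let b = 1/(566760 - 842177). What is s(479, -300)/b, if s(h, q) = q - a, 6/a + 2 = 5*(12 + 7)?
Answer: 2561928934/31 ≈ 8.2643e+7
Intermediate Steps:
a = 2/31 (a = 6/(-2 + 5*(12 + 7)) = 6/(-2 + 5*19) = 6/(-2 + 95) = 6/93 = 6*(1/93) = 2/31 ≈ 0.064516)
b = -1/275417 (b = 1/(-275417) = -1/275417 ≈ -3.6309e-6)
s(h, q) = -2/31 + q (s(h, q) = q - 1*2/31 = q - 2/31 = -2/31 + q)
s(479, -300)/b = (-2/31 - 300)/(-1/275417) = -9302/31*(-275417) = 2561928934/31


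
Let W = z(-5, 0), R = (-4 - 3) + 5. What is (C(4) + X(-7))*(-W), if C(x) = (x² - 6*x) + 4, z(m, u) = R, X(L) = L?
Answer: -22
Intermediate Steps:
R = -2 (R = -7 + 5 = -2)
z(m, u) = -2
W = -2
C(x) = 4 + x² - 6*x
(C(4) + X(-7))*(-W) = ((4 + 4² - 6*4) - 7)*(-1*(-2)) = ((4 + 16 - 24) - 7)*2 = (-4 - 7)*2 = -11*2 = -22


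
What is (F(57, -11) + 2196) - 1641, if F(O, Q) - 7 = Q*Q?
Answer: 683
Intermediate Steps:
F(O, Q) = 7 + Q² (F(O, Q) = 7 + Q*Q = 7 + Q²)
(F(57, -11) + 2196) - 1641 = ((7 + (-11)²) + 2196) - 1641 = ((7 + 121) + 2196) - 1641 = (128 + 2196) - 1641 = 2324 - 1641 = 683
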